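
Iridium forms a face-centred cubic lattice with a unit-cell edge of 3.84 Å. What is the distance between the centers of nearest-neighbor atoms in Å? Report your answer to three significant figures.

2.72 Å

In an FCC structure, atoms touch along the face diagonal, so √2·a = 4r; the nearest-neighbor distance equals 2r = 0.7071·a.
d = 0.7071 × 3.84 = 2.72 Å.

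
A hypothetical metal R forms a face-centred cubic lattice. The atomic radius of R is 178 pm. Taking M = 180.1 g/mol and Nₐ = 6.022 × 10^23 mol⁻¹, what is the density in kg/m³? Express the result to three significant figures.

In an FCC lattice, atoms touch along the face diagonal, so √2·a = 4r, giving a = 503.5 pm = 5.035 × 10^-8 cm.
With Z = 4, ρ = Z·M/(N_A·a³) = 4 × 180.1 / (6.022 × 10²³ × 1.276 × 10^-22) = 9.374 g/cm³ = 9370 kg/m³.

9370 kg/m³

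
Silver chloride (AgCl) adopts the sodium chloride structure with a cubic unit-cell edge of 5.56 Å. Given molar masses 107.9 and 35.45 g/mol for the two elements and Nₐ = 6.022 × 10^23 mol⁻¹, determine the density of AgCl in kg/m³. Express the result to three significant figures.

The sodium chloride structure contains Z = 4 formula units per cell; M(AgCl) = 107.9 + 35.45 = 143.35 g/mol.
a³ = (5.560 × 10^-8 cm)³ = 1.719 × 10^-22 cm³.
ρ = 4 × 143.35 / (6.022 × 10²³ × 1.719 × 10^-22) = 5.540 g/cm³ = 5540 kg/m³.

5540 kg/m³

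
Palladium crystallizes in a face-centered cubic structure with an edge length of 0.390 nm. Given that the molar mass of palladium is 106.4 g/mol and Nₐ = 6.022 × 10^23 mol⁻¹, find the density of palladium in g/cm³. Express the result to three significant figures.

An FCC unit cell contains Z = 4 atoms.
Cell volume: a³ = (0.390 nm)³ = (3.900 × 10^-8 cm)³ = 5.932 × 10^-23 cm³.
ρ = Z·M/(N_A·a³) = 4 × 106.4 / (6.022 × 10²³ × 5.932 × 10^-23) = 11.91 g/cm³.

11.9 g/cm³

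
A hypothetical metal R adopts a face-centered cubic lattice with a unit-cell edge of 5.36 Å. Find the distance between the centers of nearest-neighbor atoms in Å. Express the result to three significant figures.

In an FCC structure, atoms touch along the face diagonal, so √2·a = 4r; the nearest-neighbor distance equals 2r = 0.7071·a.
d = 0.7071 × 5.36 = 3.79 Å.

3.79 Å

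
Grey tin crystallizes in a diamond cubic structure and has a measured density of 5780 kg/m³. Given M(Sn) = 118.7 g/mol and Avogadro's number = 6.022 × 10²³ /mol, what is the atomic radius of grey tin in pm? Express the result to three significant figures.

140 pm

For a diamond cubic cell (Z = 8), a³ = Z·M/(N_A·ρ) = 8 × 118.7 / (6.022 × 10²³ × 5.780) = 2.728 × 10^-22 cm³, so a = 6.486 × 10^-8 cm = 648.6 pm.
Nearest neighbors lie along the body diagonal with √3·a = 8r, so r = 0.2165 × a = 140 pm.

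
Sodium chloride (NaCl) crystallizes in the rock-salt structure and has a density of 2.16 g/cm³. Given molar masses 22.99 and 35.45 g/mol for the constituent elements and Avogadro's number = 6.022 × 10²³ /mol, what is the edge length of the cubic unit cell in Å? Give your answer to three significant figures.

M(NaCl) = 58.44 g/mol; Z = 4 formula units per cell.
a³ = Z·M/(N_A·ρ) = 4 × 58.44 / (6.022 × 10²³ × 2.16) = 1.797 × 10^-22 cm³, so a = 5.643 × 10^-8 cm = 5.64 Å.

5.64 Å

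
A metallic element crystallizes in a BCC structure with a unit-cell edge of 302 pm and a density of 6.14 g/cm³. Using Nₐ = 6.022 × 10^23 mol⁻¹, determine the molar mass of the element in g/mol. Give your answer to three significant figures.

50.9 g/mol

A BCC cell has Z = 2 atoms; a = 3.020 × 10^-8 cm.
M = ρ·N_A·a³/Z = 6.14 × 6.022 × 10²³ × 2.754 × 10^-23 / 2 = 50.9 g/mol.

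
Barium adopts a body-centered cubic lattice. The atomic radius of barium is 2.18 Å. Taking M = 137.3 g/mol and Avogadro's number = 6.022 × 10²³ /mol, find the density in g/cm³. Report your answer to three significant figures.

3.57 g/cm³

In a BCC lattice, atoms touch along the body diagonal, so √3·a = 4r, giving a = 5.034 Å = 5.034 × 10^-8 cm.
With Z = 2, ρ = Z·M/(N_A·a³) = 2 × 137.3 / (6.022 × 10²³ × 1.276 × 10^-22) = 3.573 g/cm³.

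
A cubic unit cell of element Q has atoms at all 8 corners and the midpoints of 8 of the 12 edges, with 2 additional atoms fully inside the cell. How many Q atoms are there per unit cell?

5

Corner atoms are shared by 8 cells (1/8 each), edge atoms by 4 (1/4 each), interior atoms are unshared.
Net atoms = 8 × 1/8 + 8 × 1/4 + 2 = 1 + 2 + 2 = 5.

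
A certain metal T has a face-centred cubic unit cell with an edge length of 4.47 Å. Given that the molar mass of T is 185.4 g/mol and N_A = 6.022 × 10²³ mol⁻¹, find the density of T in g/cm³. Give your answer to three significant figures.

13.8 g/cm³

An FCC unit cell contains Z = 4 atoms.
Cell volume: a³ = (4.47 Å)³ = (4.470 × 10^-8 cm)³ = 8.931 × 10^-23 cm³.
ρ = Z·M/(N_A·a³) = 4 × 185.4 / (6.022 × 10²³ × 8.931 × 10^-23) = 13.79 g/cm³.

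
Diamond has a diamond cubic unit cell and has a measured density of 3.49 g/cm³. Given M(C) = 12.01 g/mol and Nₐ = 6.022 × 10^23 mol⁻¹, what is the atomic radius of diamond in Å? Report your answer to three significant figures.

For a diamond cubic cell (Z = 8), a³ = Z·M/(N_A·ρ) = 8 × 12.01 / (6.022 × 10²³ × 3.490) = 4.572 × 10^-23 cm³, so a = 3.576 × 10^-8 cm = 3.576 Å.
Nearest neighbors lie along the body diagonal with √3·a = 8r, so r = 0.2165 × a = 0.774 Å.

0.774 Å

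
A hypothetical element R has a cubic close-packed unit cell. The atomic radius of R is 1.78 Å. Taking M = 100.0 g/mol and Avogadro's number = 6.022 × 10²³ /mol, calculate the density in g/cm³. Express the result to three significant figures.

In an FCC lattice, atoms touch along the face diagonal, so √2·a = 4r, giving a = 5.035 Å = 5.035 × 10^-8 cm.
With Z = 4, ρ = Z·M/(N_A·a³) = 4 × 100.0 / (6.022 × 10²³ × 1.276 × 10^-22) = 5.205 g/cm³.

5.21 g/cm³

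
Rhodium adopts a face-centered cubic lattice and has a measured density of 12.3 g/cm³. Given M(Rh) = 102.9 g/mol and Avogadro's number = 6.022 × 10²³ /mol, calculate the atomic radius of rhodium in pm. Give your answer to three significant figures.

For an FCC cell (Z = 4), a³ = Z·M/(N_A·ρ) = 4 × 102.9 / (6.022 × 10²³ × 12.30) = 5.557 × 10^-23 cm³, so a = 3.816 × 10^-8 cm = 381.6 pm.
Atoms touch along the face diagonal, so √2·a = 4r, so r = 0.3536 × a = 135 pm.

135 pm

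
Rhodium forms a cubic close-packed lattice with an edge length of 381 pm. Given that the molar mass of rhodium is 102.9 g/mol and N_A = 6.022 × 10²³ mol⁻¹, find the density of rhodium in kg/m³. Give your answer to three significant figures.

An FCC unit cell contains Z = 4 atoms.
Cell volume: a³ = (381 pm)³ = (3.810 × 10^-8 cm)³ = 5.531 × 10^-23 cm³.
ρ = Z·M/(N_A·a³) = 4 × 102.9 / (6.022 × 10²³ × 5.531 × 10^-23) = 12.36 g/cm³ = 12400 kg/m³.

12400 kg/m³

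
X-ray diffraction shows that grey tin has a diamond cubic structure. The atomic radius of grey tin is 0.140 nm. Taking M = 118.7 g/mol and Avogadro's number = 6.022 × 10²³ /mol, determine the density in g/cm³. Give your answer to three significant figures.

In a diamond cubic lattice, nearest neighbors lie along the body diagonal with √3·a = 8r, giving a = 0.6466 nm = 6.466 × 10^-8 cm.
With Z = 8, ρ = Z·M/(N_A·a³) = 8 × 118.7 / (6.022 × 10²³ × 2.704 × 10^-22) = 5.832 g/cm³.

5.83 g/cm³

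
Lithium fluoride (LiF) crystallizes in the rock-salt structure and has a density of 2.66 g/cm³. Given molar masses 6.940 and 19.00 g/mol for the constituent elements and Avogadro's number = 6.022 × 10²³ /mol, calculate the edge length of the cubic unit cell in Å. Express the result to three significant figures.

M(LiF) = 25.94 g/mol; Z = 4 formula units per cell.
a³ = Z·M/(N_A·ρ) = 4 × 25.94 / (6.022 × 10²³ × 2.66) = 6.478 × 10^-23 cm³, so a = 4.016 × 10^-8 cm = 4.02 Å.

4.02 Å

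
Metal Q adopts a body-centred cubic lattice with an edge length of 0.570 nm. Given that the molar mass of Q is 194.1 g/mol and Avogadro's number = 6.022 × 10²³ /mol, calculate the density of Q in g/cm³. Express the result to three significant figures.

3.48 g/cm³

A BCC unit cell contains Z = 2 atoms.
Cell volume: a³ = (0.570 nm)³ = (5.700 × 10^-8 cm)³ = 1.852 × 10^-22 cm³.
ρ = Z·M/(N_A·a³) = 2 × 194.1 / (6.022 × 10²³ × 1.852 × 10^-22) = 3.481 g/cm³.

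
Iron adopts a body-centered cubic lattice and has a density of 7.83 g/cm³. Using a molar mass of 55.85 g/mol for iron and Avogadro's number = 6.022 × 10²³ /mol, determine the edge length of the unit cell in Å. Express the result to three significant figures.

With Z = 2 atoms per BCC cell, a³ = Z·M/(N_A·ρ) = 2 × 55.85 / (6.022 × 10²³ × 7.830 g/cm³) = 2.369 × 10^-23 cm³.
a = (2.369 × 10^-23)^(1/3) = 2.872 × 10^-8 cm = 2.87 Å.

2.87 Å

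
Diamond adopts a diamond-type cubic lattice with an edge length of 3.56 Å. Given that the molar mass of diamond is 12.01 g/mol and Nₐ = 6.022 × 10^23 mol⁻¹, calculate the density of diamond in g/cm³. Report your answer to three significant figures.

A diamond cubic unit cell contains Z = 8 atoms.
Cell volume: a³ = (3.56 Å)³ = (3.560 × 10^-8 cm)³ = 4.512 × 10^-23 cm³.
ρ = Z·M/(N_A·a³) = 8 × 12.01 / (6.022 × 10²³ × 4.512 × 10^-23) = 3.536 g/cm³.

3.54 g/cm³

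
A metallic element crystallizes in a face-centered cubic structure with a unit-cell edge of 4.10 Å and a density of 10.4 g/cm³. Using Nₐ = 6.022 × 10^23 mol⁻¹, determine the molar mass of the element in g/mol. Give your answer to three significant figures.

108 g/mol

An FCC cell has Z = 4 atoms; a = 4.100 × 10^-8 cm.
M = ρ·N_A·a³/Z = 10.4 × 6.022 × 10²³ × 6.892 × 10^-23 / 4 = 108 g/mol.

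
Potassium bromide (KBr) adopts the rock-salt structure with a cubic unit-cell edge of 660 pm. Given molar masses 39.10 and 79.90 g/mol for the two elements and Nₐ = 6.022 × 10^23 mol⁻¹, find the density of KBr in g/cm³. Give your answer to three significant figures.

2.75 g/cm³

The rock-salt structure contains Z = 4 formula units per cell; M(KBr) = 39.10 + 79.90 = 119.0 g/mol.
a³ = (6.600 × 10^-8 cm)³ = 2.875 × 10^-22 cm³.
ρ = 4 × 119.0 / (6.022 × 10²³ × 2.875 × 10^-22) = 2.749 g/cm³.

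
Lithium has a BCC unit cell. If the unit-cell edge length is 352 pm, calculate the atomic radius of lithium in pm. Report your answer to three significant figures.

In a BCC lattice, atoms touch along the body diagonal, so √3·a = 4r.
r = √3·a/4 = 1.7321 × 352 / 4 = 152 pm.

152 pm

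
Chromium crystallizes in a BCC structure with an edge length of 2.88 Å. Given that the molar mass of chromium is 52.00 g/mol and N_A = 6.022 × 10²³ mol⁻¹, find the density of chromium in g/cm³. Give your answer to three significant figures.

7.23 g/cm³

A BCC unit cell contains Z = 2 atoms.
Cell volume: a³ = (2.88 Å)³ = (2.880 × 10^-8 cm)³ = 2.389 × 10^-23 cm³.
ρ = Z·M/(N_A·a³) = 2 × 52.00 / (6.022 × 10²³ × 2.389 × 10^-23) = 7.230 g/cm³.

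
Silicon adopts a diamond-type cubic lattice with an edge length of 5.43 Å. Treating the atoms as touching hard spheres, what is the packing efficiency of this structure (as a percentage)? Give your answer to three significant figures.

In a diamond cubic lattice nearest neighbors lie along the body diagonal with √3·a = 8r, so r = 0.2165a = 1.176 Å.
Packing fraction = Z·(4/3)πr³ / a³ = 8 × (4/3)π × (1.176)³ / (5.43)³ = 0.3401 = 34.0%.

34.0%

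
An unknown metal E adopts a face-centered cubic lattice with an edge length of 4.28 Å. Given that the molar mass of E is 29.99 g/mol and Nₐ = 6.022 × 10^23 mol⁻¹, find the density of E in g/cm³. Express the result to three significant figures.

An FCC unit cell contains Z = 4 atoms.
Cell volume: a³ = (4.28 Å)³ = (4.280 × 10^-8 cm)³ = 7.840 × 10^-23 cm³.
ρ = Z·M/(N_A·a³) = 4 × 29.99 / (6.022 × 10²³ × 7.840 × 10^-23) = 2.541 g/cm³.

2.54 g/cm³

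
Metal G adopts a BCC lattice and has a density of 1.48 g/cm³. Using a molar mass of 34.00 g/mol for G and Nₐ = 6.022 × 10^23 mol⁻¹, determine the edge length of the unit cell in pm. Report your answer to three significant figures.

With Z = 2 atoms per BCC cell, a³ = Z·M/(N_A·ρ) = 2 × 34.00 / (6.022 × 10²³ × 1.480 g/cm³) = 7.630 × 10^-23 cm³.
a = (7.630 × 10^-23)^(1/3) = 4.241 × 10^-8 cm = 424 pm.

424 pm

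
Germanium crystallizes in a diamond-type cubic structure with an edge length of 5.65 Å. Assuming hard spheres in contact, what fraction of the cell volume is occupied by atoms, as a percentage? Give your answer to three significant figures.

34.0%

In a diamond cubic lattice nearest neighbors lie along the body diagonal with √3·a = 8r, so r = 0.2165a = 1.223 Å.
Packing fraction = Z·(4/3)πr³ / a³ = 8 × (4/3)π × (1.223)³ / (5.65)³ = 0.3401 = 34.0%.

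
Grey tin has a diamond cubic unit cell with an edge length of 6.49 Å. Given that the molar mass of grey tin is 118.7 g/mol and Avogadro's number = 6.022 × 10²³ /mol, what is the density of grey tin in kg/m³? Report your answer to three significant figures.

A diamond cubic unit cell contains Z = 8 atoms.
Cell volume: a³ = (6.49 Å)³ = (6.490 × 10^-8 cm)³ = 2.734 × 10^-22 cm³.
ρ = Z·M/(N_A·a³) = 8 × 118.7 / (6.022 × 10²³ × 2.734 × 10^-22) = 5.769 g/cm³ = 5770 kg/m³.

5770 kg/m³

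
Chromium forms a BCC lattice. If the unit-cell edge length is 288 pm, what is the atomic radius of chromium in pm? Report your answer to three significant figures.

125 pm

In a BCC lattice, atoms touch along the body diagonal, so √3·a = 4r.
r = √3·a/4 = 1.7321 × 288 / 4 = 125 pm.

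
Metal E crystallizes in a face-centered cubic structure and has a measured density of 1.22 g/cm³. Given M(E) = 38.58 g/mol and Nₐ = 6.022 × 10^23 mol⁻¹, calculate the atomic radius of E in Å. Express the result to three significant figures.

For an FCC cell (Z = 4), a³ = Z·M/(N_A·ρ) = 4 × 38.58 / (6.022 × 10²³ × 1.220) = 2.100 × 10^-22 cm³, so a = 5.944 × 10^-8 cm = 5.944 Å.
Atoms touch along the face diagonal, so √2·a = 4r, so r = 0.3536 × a = 2.10 Å.

2.10 Å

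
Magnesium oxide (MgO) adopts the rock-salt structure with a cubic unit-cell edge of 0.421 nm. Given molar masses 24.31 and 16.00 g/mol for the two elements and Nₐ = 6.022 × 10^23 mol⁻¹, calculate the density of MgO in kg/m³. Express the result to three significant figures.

3590 kg/m³

The rock-salt structure contains Z = 4 formula units per cell; M(MgO) = 24.31 + 16.00 = 40.31 g/mol.
a³ = (4.210 × 10^-8 cm)³ = 7.462 × 10^-23 cm³.
ρ = 4 × 40.31 / (6.022 × 10²³ × 7.462 × 10^-23) = 3.588 g/cm³ = 3590 kg/m³.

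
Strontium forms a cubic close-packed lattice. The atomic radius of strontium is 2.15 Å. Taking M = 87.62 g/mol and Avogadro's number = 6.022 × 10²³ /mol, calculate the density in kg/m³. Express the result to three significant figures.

2590 kg/m³

In an FCC lattice, atoms touch along the face diagonal, so √2·a = 4r, giving a = 6.081 Å = 6.081 × 10^-8 cm.
With Z = 4, ρ = Z·M/(N_A·a³) = 4 × 87.62 / (6.022 × 10²³ × 2.249 × 10^-22) = 2.588 g/cm³ = 2590 kg/m³.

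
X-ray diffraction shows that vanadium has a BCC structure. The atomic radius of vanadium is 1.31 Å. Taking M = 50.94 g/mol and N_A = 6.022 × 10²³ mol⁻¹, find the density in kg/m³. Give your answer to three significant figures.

6110 kg/m³

In a BCC lattice, atoms touch along the body diagonal, so √3·a = 4r, giving a = 3.025 Å = 3.025 × 10^-8 cm.
With Z = 2, ρ = Z·M/(N_A·a³) = 2 × 50.94 / (6.022 × 10²³ × 2.769 × 10^-23) = 6.110 g/cm³ = 6110 kg/m³.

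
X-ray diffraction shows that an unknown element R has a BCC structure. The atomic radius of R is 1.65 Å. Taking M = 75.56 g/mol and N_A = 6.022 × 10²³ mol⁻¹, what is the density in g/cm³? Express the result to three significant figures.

4.54 g/cm³

In a BCC lattice, atoms touch along the body diagonal, so √3·a = 4r, giving a = 3.811 Å = 3.811 × 10^-8 cm.
With Z = 2, ρ = Z·M/(N_A·a³) = 2 × 75.56 / (6.022 × 10²³ × 5.533 × 10^-23) = 4.536 g/cm³.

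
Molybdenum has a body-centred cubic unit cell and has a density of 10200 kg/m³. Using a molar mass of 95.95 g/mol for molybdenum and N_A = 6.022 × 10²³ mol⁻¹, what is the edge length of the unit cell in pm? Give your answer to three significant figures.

315 pm

With Z = 2 atoms per BCC cell, a³ = Z·M/(N_A·ρ) = 2 × 95.95 / (6.022 × 10²³ × 10.20 g/cm³) = 3.124 × 10^-23 cm³.
a = (3.124 × 10^-23)^(1/3) = 3.150 × 10^-8 cm = 315 pm.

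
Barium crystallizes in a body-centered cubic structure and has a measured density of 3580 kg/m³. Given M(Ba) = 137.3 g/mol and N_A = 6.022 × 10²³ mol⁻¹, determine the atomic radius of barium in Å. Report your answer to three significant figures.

2.18 Å

For a BCC cell (Z = 2), a³ = Z·M/(N_A·ρ) = 2 × 137.3 / (6.022 × 10²³ × 3.580) = 1.274 × 10^-22 cm³, so a = 5.031 × 10^-8 cm = 5.031 Å.
Atoms touch along the body diagonal, so √3·a = 4r, so r = 0.4330 × a = 2.18 Å.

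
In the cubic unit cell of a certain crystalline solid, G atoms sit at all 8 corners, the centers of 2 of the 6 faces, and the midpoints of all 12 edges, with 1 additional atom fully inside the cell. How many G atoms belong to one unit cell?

Corner atoms are shared by 8 cells (1/8 each), face atoms by 2 (1/2 each), edge atoms by 4 (1/4 each), interior atoms are unshared.
Net atoms = 8 × 1/8 + 2 × 1/2 + 12 × 1/4 + 1 = 1 + 1 + 3 + 1 = 6.

6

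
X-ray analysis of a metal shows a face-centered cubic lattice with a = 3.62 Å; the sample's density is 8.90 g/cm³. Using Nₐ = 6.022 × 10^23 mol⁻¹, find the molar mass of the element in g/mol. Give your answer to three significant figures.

63.6 g/mol

An FCC cell has Z = 4 atoms; a = 3.620 × 10^-8 cm.
M = ρ·N_A·a³/Z = 8.90 × 6.022 × 10²³ × 4.744 × 10^-23 / 4 = 63.6 g/mol.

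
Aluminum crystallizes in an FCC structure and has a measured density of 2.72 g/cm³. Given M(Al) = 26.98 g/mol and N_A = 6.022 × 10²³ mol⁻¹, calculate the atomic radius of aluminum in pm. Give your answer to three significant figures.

For an FCC cell (Z = 4), a³ = Z·M/(N_A·ρ) = 4 × 26.98 / (6.022 × 10²³ × 2.720) = 6.589 × 10^-23 cm³, so a = 4.039 × 10^-8 cm = 403.9 pm.
Atoms touch along the face diagonal, so √2·a = 4r, so r = 0.3536 × a = 143 pm.

143 pm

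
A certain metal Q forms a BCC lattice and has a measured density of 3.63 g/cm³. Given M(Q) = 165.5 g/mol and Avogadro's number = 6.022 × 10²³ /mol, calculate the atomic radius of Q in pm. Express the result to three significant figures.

For a BCC cell (Z = 2), a³ = Z·M/(N_A·ρ) = 2 × 165.5 / (6.022 × 10²³ × 3.630) = 1.514 × 10^-22 cm³, so a = 5.330 × 10^-8 cm = 533.0 pm.
Atoms touch along the body diagonal, so √3·a = 4r, so r = 0.4330 × a = 231 pm.

231 pm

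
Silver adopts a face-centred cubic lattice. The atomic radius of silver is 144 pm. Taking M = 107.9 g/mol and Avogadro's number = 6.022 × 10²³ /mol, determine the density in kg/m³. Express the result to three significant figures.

In an FCC lattice, atoms touch along the face diagonal, so √2·a = 4r, giving a = 407.3 pm = 4.073 × 10^-8 cm.
With Z = 4, ρ = Z·M/(N_A·a³) = 4 × 107.9 / (6.022 × 10²³ × 6.757 × 10^-23) = 10.61 g/cm³ = 10600 kg/m³.

10600 kg/m³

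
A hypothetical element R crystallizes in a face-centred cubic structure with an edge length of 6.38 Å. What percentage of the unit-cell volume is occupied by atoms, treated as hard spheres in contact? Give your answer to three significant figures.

74.0%

In an FCC lattice atoms touch along the face diagonal, so √2·a = 4r, so r = 0.3536a = 2.256 Å.
Packing fraction = Z·(4/3)πr³ / a³ = 4 × (4/3)π × (2.256)³ / (6.38)³ = 0.7405 = 74.0%.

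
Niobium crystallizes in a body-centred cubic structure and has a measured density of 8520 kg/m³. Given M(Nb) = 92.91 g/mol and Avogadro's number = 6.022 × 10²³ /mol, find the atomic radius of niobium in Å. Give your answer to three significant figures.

For a BCC cell (Z = 2), a³ = Z·M/(N_A·ρ) = 2 × 92.91 / (6.022 × 10²³ × 8.520) = 3.622 × 10^-23 cm³, so a = 3.309 × 10^-8 cm = 3.309 Å.
Atoms touch along the body diagonal, so √3·a = 4r, so r = 0.4330 × a = 1.43 Å.

1.43 Å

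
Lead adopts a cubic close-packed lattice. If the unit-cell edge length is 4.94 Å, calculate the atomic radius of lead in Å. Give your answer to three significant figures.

1.75 Å

In an FCC lattice, atoms touch along the face diagonal, so √2·a = 4r.
r = √2·a/4 = 1.4142 × 4.94 / 4 = 1.75 Å.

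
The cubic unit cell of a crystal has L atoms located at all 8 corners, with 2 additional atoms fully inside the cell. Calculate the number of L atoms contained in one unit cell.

3

Corner atoms are shared by 8 cells (1/8 each), interior atoms are unshared.
Net atoms = 8 × 1/8 + 2 = 1 + 2 = 3.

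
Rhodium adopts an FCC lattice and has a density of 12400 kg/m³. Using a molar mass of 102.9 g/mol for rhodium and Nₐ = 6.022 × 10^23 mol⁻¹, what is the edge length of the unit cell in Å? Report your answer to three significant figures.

With Z = 4 atoms per FCC cell, a³ = Z·M/(N_A·ρ) = 4 × 102.9 / (6.022 × 10²³ × 12.40 g/cm³) = 5.512 × 10^-23 cm³.
a = (5.512 × 10^-23)^(1/3) = 3.806 × 10^-8 cm = 3.81 Å.

3.81 Å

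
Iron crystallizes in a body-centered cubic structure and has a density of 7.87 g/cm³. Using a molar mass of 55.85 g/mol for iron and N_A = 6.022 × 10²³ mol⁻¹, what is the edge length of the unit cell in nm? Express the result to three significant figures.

With Z = 2 atoms per BCC cell, a³ = Z·M/(N_A·ρ) = 2 × 55.85 / (6.022 × 10²³ × 7.870 g/cm³) = 2.357 × 10^-23 cm³.
a = (2.357 × 10^-23)^(1/3) = 2.867 × 10^-8 cm = 0.287 nm.

0.287 nm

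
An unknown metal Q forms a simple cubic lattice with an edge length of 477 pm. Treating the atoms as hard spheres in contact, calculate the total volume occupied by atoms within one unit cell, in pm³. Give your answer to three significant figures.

In a simple cubic lattice atoms touch along the cell edge, so a = 2r, so r = 0.5000a = 238.5 pm.
V_atoms = Z × (4/3)πr³ = 1 × (4/3)π × (238.5)³ = 5.68 × 10^7 pm³.

5.68 × 10^7 pm³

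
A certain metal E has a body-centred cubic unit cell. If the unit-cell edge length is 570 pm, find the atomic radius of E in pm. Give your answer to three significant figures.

In a BCC lattice, atoms touch along the body diagonal, so √3·a = 4r.
r = √3·a/4 = 1.7321 × 570 / 4 = 247 pm.

247 pm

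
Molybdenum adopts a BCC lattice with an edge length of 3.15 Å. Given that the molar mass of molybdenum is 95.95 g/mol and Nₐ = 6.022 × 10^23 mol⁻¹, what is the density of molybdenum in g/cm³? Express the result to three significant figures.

10.2 g/cm³

A BCC unit cell contains Z = 2 atoms.
Cell volume: a³ = (3.15 Å)³ = (3.150 × 10^-8 cm)³ = 3.126 × 10^-23 cm³.
ρ = Z·M/(N_A·a³) = 2 × 95.95 / (6.022 × 10²³ × 3.126 × 10^-23) = 10.20 g/cm³.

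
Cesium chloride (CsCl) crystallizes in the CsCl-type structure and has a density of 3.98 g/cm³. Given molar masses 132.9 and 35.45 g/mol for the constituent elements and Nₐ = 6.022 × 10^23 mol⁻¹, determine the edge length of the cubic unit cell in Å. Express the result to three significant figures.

4.13 Å

M(CsCl) = 168.35 g/mol; Z = 1 formula unit per cell.
a³ = Z·M/(N_A·ρ) = 1 × 168.35 / (6.022 × 10²³ × 3.98) = 7.024 × 10^-23 cm³, so a = 4.126 × 10^-8 cm = 4.13 Å.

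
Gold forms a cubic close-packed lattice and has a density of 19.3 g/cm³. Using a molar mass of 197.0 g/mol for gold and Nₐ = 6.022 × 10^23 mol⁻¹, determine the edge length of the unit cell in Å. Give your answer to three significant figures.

4.08 Å

With Z = 4 atoms per FCC cell, a³ = Z·M/(N_A·ρ) = 4 × 197.0 / (6.022 × 10²³ × 19.30 g/cm³) = 6.780 × 10^-23 cm³.
a = (6.780 × 10^-23)^(1/3) = 4.078 × 10^-8 cm = 4.08 Å.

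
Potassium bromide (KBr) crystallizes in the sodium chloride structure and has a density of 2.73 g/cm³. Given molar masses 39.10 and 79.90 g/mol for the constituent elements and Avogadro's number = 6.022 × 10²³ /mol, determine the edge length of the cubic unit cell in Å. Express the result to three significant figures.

6.62 Å

M(KBr) = 119.0 g/mol; Z = 4 formula units per cell.
a³ = Z·M/(N_A·ρ) = 4 × 119.0 / (6.022 × 10²³ × 2.73) = 2.895 × 10^-22 cm³, so a = 6.616 × 10^-8 cm = 6.62 Å.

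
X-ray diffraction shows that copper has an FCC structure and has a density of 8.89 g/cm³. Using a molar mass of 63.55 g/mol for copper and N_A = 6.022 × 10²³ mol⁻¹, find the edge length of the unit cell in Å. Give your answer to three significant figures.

3.62 Å

With Z = 4 atoms per FCC cell, a³ = Z·M/(N_A·ρ) = 4 × 63.55 / (6.022 × 10²³ × 8.890 g/cm³) = 4.748 × 10^-23 cm³.
a = (4.748 × 10^-23)^(1/3) = 3.621 × 10^-8 cm = 3.62 Å.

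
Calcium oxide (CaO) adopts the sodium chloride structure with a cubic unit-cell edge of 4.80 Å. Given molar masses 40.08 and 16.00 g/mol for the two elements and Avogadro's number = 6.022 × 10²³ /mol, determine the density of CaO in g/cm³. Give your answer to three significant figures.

3.37 g/cm³

The sodium chloride structure contains Z = 4 formula units per cell; M(CaO) = 40.08 + 16.00 = 56.08 g/mol.
a³ = (4.800 × 10^-8 cm)³ = 1.106 × 10^-22 cm³.
ρ = 4 × 56.08 / (6.022 × 10²³ × 1.106 × 10^-22) = 3.368 g/cm³.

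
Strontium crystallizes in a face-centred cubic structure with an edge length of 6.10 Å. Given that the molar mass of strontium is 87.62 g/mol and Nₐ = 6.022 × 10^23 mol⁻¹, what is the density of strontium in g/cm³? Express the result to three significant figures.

An FCC unit cell contains Z = 4 atoms.
Cell volume: a³ = (6.10 Å)³ = (6.100 × 10^-8 cm)³ = 2.270 × 10^-22 cm³.
ρ = Z·M/(N_A·a³) = 4 × 87.62 / (6.022 × 10²³ × 2.270 × 10^-22) = 2.564 g/cm³.

2.56 g/cm³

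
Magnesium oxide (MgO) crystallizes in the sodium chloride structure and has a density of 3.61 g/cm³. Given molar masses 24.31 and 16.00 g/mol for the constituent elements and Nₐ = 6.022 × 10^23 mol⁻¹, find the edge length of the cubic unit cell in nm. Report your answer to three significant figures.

M(MgO) = 40.31 g/mol; Z = 4 formula units per cell.
a³ = Z·M/(N_A·ρ) = 4 × 40.31 / (6.022 × 10²³ × 3.61) = 7.417 × 10^-23 cm³, so a = 4.202 × 10^-8 cm = 0.420 nm.

0.420 nm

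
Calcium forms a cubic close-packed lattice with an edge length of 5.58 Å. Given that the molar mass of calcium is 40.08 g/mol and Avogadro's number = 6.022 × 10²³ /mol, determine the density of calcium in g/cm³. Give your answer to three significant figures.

1.53 g/cm³

An FCC unit cell contains Z = 4 atoms.
Cell volume: a³ = (5.58 Å)³ = (5.580 × 10^-8 cm)³ = 1.737 × 10^-22 cm³.
ρ = Z·M/(N_A·a³) = 4 × 40.08 / (6.022 × 10²³ × 1.737 × 10^-22) = 1.532 g/cm³.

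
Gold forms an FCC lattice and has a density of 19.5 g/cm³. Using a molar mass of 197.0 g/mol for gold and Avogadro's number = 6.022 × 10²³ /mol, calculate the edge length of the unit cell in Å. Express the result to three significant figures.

4.06 Å

With Z = 4 atoms per FCC cell, a³ = Z·M/(N_A·ρ) = 4 × 197.0 / (6.022 × 10²³ × 19.50 g/cm³) = 6.710 × 10^-23 cm³.
a = (6.710 × 10^-23)^(1/3) = 4.064 × 10^-8 cm = 4.06 Å.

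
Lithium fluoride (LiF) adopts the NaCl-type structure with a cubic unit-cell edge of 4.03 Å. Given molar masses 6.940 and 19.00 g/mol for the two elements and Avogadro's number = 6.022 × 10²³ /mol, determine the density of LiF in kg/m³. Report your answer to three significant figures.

2630 kg/m³

The NaCl-type structure contains Z = 4 formula units per cell; M(LiF) = 6.940 + 19.00 = 25.94 g/mol.
a³ = (4.030 × 10^-8 cm)³ = 6.545 × 10^-23 cm³.
ρ = 4 × 25.94 / (6.022 × 10²³ × 6.545 × 10^-23) = 2.633 g/cm³ = 2630 kg/m³.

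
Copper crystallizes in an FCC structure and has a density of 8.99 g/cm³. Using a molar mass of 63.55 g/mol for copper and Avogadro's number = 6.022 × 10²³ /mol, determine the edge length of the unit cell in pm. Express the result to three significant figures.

With Z = 4 atoms per FCC cell, a³ = Z·M/(N_A·ρ) = 4 × 63.55 / (6.022 × 10²³ × 8.990 g/cm³) = 4.695 × 10^-23 cm³.
a = (4.695 × 10^-23)^(1/3) = 3.608 × 10^-8 cm = 361 pm.

361 pm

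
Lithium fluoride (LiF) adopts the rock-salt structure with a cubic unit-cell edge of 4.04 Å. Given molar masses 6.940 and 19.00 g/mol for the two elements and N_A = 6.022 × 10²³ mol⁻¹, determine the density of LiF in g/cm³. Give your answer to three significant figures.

2.61 g/cm³

The rock-salt structure contains Z = 4 formula units per cell; M(LiF) = 6.940 + 19.00 = 25.94 g/mol.
a³ = (4.040 × 10^-8 cm)³ = 6.594 × 10^-23 cm³.
ρ = 4 × 25.94 / (6.022 × 10²³ × 6.594 × 10^-23) = 2.613 g/cm³.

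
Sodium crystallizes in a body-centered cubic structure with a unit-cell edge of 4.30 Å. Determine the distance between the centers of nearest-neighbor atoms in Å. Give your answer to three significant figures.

3.72 Å

In a BCC structure, atoms touch along the body diagonal, so √3·a = 4r; the nearest-neighbor distance equals 2r = 0.8660·a.
d = 0.8660 × 4.30 = 3.72 Å.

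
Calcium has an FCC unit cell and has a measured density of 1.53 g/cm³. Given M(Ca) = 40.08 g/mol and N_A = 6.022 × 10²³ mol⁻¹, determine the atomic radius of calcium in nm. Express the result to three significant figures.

For an FCC cell (Z = 4), a³ = Z·M/(N_A·ρ) = 4 × 40.08 / (6.022 × 10²³ × 1.530) = 1.740 × 10^-22 cm³, so a = 5.583 × 10^-8 cm = 0.5583 nm.
Atoms touch along the face diagonal, so √2·a = 4r, so r = 0.3536 × a = 0.197 nm.

0.197 nm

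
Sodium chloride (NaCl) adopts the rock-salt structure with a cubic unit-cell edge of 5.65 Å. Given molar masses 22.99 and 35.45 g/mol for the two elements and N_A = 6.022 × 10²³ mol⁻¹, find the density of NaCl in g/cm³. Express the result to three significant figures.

2.15 g/cm³

The rock-salt structure contains Z = 4 formula units per cell; M(NaCl) = 22.99 + 35.45 = 58.44 g/mol.
a³ = (5.650 × 10^-8 cm)³ = 1.804 × 10^-22 cm³.
ρ = 4 × 58.44 / (6.022 × 10²³ × 1.804 × 10^-22) = 2.152 g/cm³.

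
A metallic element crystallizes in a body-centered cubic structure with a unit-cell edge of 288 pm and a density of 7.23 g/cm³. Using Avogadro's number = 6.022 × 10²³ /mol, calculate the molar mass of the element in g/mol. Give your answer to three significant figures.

A BCC cell has Z = 2 atoms; a = 2.880 × 10^-8 cm.
M = ρ·N_A·a³/Z = 7.23 × 6.022 × 10²³ × 2.389 × 10^-23 / 2 = 52.0 g/mol.

52.0 g/mol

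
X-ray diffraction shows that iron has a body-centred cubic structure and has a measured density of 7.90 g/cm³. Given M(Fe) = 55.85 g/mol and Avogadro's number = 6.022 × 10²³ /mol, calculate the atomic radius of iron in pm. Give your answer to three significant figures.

For a BCC cell (Z = 2), a³ = Z·M/(N_A·ρ) = 2 × 55.85 / (6.022 × 10²³ × 7.900) = 2.348 × 10^-23 cm³, so a = 2.863 × 10^-8 cm = 286.3 pm.
Atoms touch along the body diagonal, so √3·a = 4r, so r = 0.4330 × a = 124 pm.

124 pm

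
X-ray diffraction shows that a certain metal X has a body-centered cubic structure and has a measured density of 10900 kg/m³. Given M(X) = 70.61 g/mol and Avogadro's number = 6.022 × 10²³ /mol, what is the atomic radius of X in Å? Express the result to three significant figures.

For a BCC cell (Z = 2), a³ = Z·M/(N_A·ρ) = 2 × 70.61 / (6.022 × 10²³ × 10.90) = 2.151 × 10^-23 cm³, so a = 2.781 × 10^-8 cm = 2.781 Å.
Atoms touch along the body diagonal, so √3·a = 4r, so r = 0.4330 × a = 1.20 Å.

1.20 Å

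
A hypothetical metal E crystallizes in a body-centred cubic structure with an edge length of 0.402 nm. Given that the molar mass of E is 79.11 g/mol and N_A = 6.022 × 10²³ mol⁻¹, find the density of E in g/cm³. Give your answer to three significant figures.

4.04 g/cm³

A BCC unit cell contains Z = 2 atoms.
Cell volume: a³ = (0.402 nm)³ = (4.020 × 10^-8 cm)³ = 6.496 × 10^-23 cm³.
ρ = Z·M/(N_A·a³) = 2 × 79.11 / (6.022 × 10²³ × 6.496 × 10^-23) = 4.044 g/cm³.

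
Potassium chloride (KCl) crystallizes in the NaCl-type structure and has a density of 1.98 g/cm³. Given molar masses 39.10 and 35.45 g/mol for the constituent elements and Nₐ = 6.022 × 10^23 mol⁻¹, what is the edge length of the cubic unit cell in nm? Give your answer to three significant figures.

0.630 nm

M(KCl) = 74.55 g/mol; Z = 4 formula units per cell.
a³ = Z·M/(N_A·ρ) = 4 × 74.55 / (6.022 × 10²³ × 1.98) = 2.501 × 10^-22 cm³, so a = 6.300 × 10^-8 cm = 0.630 nm.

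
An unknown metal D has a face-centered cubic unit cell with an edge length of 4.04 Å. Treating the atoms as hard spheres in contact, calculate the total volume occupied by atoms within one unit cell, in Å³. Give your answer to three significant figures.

48.8 Å³

In an FCC lattice atoms touch along the face diagonal, so √2·a = 4r, so r = 0.3536a = 1.428 Å.
V_atoms = Z × (4/3)πr³ = 4 × (4/3)π × (1.428)³ = 48.8 Å³.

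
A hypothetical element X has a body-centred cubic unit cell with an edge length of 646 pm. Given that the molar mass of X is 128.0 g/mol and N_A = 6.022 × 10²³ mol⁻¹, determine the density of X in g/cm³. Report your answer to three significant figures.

1.58 g/cm³

A BCC unit cell contains Z = 2 atoms.
Cell volume: a³ = (646 pm)³ = (6.460 × 10^-8 cm)³ = 2.696 × 10^-22 cm³.
ρ = Z·M/(N_A·a³) = 2 × 128.0 / (6.022 × 10²³ × 2.696 × 10^-22) = 1.577 g/cm³.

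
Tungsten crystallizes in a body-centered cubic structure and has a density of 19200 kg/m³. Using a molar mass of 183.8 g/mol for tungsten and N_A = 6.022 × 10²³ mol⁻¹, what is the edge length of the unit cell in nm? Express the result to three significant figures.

With Z = 2 atoms per BCC cell, a³ = Z·M/(N_A·ρ) = 2 × 183.8 / (6.022 × 10²³ × 19.20 g/cm³) = 3.179 × 10^-23 cm³.
a = (3.179 × 10^-23)^(1/3) = 3.168 × 10^-8 cm = 0.317 nm.

0.317 nm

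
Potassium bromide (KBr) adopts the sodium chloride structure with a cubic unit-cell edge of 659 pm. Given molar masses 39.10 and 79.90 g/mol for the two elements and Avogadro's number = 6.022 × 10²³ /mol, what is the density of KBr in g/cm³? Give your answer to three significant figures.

2.76 g/cm³

The sodium chloride structure contains Z = 4 formula units per cell; M(KBr) = 39.10 + 79.90 = 119.0 g/mol.
a³ = (6.590 × 10^-8 cm)³ = 2.862 × 10^-22 cm³.
ρ = 4 × 119.0 / (6.022 × 10²³ × 2.862 × 10^-22) = 2.762 g/cm³.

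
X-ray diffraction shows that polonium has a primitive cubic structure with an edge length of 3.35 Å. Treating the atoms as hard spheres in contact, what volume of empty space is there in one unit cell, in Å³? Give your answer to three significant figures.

17.9 Å³

In a simple cubic lattice atoms touch along the cell edge, so a = 2r, so r = 0.5000a = 1.675 Å.
V_cell = a³ = 37.60 Å³; V_atoms = 1 × (4/3)πr³ = 19.68 Å³.
Empty space = 37.60 − 19.68 = 17.9 Å³.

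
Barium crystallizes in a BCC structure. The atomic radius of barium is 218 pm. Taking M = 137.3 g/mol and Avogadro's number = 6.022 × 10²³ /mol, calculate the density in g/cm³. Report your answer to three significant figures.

3.57 g/cm³

In a BCC lattice, atoms touch along the body diagonal, so √3·a = 4r, giving a = 503.4 pm = 5.034 × 10^-8 cm.
With Z = 2, ρ = Z·M/(N_A·a³) = 2 × 137.3 / (6.022 × 10²³ × 1.276 × 10^-22) = 3.573 g/cm³.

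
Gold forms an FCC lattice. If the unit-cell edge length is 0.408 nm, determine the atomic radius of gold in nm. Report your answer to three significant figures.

In an FCC lattice, atoms touch along the face diagonal, so √2·a = 4r.
r = √2·a/4 = 1.4142 × 0.408 / 4 = 0.144 nm.

0.144 nm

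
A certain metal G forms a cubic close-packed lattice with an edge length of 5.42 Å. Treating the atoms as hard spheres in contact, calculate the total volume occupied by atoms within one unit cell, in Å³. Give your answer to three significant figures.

In an FCC lattice atoms touch along the face diagonal, so √2·a = 4r, so r = 0.3536a = 1.916 Å.
V_atoms = Z × (4/3)πr³ = 4 × (4/3)π × (1.916)³ = 118 Å³.

118 Å³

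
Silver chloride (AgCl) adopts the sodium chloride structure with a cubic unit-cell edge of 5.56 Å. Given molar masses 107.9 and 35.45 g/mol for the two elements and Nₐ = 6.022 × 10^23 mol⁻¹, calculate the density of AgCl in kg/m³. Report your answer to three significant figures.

The sodium chloride structure contains Z = 4 formula units per cell; M(AgCl) = 107.9 + 35.45 = 143.35 g/mol.
a³ = (5.560 × 10^-8 cm)³ = 1.719 × 10^-22 cm³.
ρ = 4 × 143.35 / (6.022 × 10²³ × 1.719 × 10^-22) = 5.540 g/cm³ = 5540 kg/m³.

5540 kg/m³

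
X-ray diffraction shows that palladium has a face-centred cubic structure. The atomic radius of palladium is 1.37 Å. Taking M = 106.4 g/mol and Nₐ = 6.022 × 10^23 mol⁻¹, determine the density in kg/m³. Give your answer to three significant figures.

In an FCC lattice, atoms touch along the face diagonal, so √2·a = 4r, giving a = 3.875 Å = 3.875 × 10^-8 cm.
With Z = 4, ρ = Z·M/(N_A·a³) = 4 × 106.4 / (6.022 × 10²³ × 5.818 × 10^-23) = 12.15 g/cm³ = 12100 kg/m³.

12100 kg/m³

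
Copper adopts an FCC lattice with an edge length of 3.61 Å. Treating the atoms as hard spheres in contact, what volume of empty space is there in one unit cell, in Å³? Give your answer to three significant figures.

12.2 Å³

In an FCC lattice atoms touch along the face diagonal, so √2·a = 4r, so r = 0.3536a = 1.276 Å.
V_cell = a³ = 47.05 Å³; V_atoms = 4 × (4/3)πr³ = 34.84 Å³.
Empty space = 47.05 − 34.84 = 12.2 Å³.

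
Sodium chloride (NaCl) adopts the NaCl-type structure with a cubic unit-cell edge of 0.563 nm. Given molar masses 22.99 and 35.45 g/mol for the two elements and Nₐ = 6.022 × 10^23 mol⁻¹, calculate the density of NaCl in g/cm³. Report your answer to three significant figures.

The NaCl-type structure contains Z = 4 formula units per cell; M(NaCl) = 22.99 + 35.45 = 58.44 g/mol.
a³ = (5.630 × 10^-8 cm)³ = 1.785 × 10^-22 cm³.
ρ = 4 × 58.44 / (6.022 × 10²³ × 1.785 × 10^-22) = 2.175 g/cm³.

2.18 g/cm³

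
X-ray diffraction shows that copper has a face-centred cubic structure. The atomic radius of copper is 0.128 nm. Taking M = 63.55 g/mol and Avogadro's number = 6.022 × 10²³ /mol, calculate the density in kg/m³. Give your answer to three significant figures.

In an FCC lattice, atoms touch along the face diagonal, so √2·a = 4r, giving a = 0.3620 nm = 3.620 × 10^-8 cm.
With Z = 4, ρ = Z·M/(N_A·a³) = 4 × 63.55 / (6.022 × 10²³ × 4.745 × 10^-23) = 8.895 g/cm³ = 8900 kg/m³.

8900 kg/m³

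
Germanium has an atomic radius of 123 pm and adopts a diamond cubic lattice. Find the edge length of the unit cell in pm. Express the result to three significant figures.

In a diamond cubic lattice, nearest neighbors lie along the body diagonal with √3·a = 8r.
a = 8r/√3 = 8 × 123 / 1.7321 = 568 pm.

568 pm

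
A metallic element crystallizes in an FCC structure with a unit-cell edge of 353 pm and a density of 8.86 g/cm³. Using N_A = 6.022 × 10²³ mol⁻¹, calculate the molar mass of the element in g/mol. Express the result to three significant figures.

An FCC cell has Z = 4 atoms; a = 3.530 × 10^-8 cm.
M = ρ·N_A·a³/Z = 8.86 × 6.022 × 10²³ × 4.399 × 10^-23 / 4 = 58.7 g/mol.

58.7 g/mol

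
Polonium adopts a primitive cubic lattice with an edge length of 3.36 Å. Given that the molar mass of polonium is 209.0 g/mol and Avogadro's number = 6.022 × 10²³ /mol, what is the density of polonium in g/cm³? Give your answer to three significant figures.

A simple cubic unit cell contains Z = 1 atom.
Cell volume: a³ = (3.36 Å)³ = (3.360 × 10^-8 cm)³ = 3.793 × 10^-23 cm³.
ρ = Z·M/(N_A·a³) = 1 × 209.0 / (6.022 × 10²³ × 3.793 × 10^-23) = 9.149 g/cm³.

9.15 g/cm³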